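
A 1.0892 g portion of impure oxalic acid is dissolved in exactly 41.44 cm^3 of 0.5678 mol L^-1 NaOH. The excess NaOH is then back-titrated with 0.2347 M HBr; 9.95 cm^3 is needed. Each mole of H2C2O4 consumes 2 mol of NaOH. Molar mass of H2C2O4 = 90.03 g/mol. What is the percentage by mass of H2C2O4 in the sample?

87.6%

Total n(NaOH) added = 0.5678 x 0.04144 = 0.02353 mol.
n(HBr) used = 0.2347 x 0.009950 = 0.002335 mol, which equals the excess n(NaOH).
So n(NaOH) consumed by the sample = 0.02353 - 0.002335 = 0.02119 mol.
n(H2C2O4) = 0.02119 / 2 = 0.01060 mol.
mass H2C2O4 = 0.01060 x 90.03 = 0.9541 g, so %H2C2O4 = 0.9541/1.0892 x 100 = 87.6%.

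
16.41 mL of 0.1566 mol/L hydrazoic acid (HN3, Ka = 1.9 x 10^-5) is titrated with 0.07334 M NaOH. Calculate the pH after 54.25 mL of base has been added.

12.30

n(acid) = 0.1566 x 0.01641 = 0.002570 mol; n(NaOH) added = 0.07334 x 0.05425 = 0.003979 mol.
Base is in excess by 0.003979 - 0.002570 = 0.001409 mol in a total volume of 0.07066 L.
[OH^-] = 0.001409/0.07066 = 0.01994 M, so pOH = 1.70 and pH = 14.00 - 1.70 = 12.30.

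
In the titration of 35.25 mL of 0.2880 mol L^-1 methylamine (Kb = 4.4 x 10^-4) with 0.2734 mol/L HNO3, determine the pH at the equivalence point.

5.75

n(CH3NH2) = 0.2880 x 0.03525 = 0.01015 mol; V(HNO3) at equivalence = 0.01015/0.2734 = 0.03713 L.
At equivalence the base is fully converted to CH3NH3+; total volume = 0.07238 L, so [CH3NH3+] = 0.01015/0.07238 = 0.1403 M.
Ka(CH3NH3+) = Kw/Kb = 1.0e-14 / 4.4 x 10^-4 = 2.27e-11.
[H^+] = sqrt(Ka x [CH3NH3+]) = sqrt(2.27e-11 x 0.1403) = 1.79e-6 M.
pH = -log(1.79e-6) = 5.75.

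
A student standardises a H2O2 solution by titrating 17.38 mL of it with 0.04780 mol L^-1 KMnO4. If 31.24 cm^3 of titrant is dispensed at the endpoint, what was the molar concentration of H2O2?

0.215 M

n(KMnO4) = 0.04780 x 0.03124 = 0.001493 mol.
From the balanced equation, 2 mol KMnO4 reacts with 5 mol H2O2, so n(H2O2) = 0.001493 x 5/2 = 0.003733 mol.
[H2O2] = 0.003733 / 0.01738 L = 0.215 M.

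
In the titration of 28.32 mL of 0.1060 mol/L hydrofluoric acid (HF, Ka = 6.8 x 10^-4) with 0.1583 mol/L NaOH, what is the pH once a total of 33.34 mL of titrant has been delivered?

12.57

n(acid) = 0.1060 x 0.02832 = 0.003002 mol; n(NaOH) added = 0.1583 x 0.03334 = 0.005278 mol.
Base is in excess by 0.005278 - 0.003002 = 0.002276 mol in a total volume of 0.06166 L.
[OH^-] = 0.002276/0.06166 = 0.03691 M, so pOH = 1.43 and pH = 14.00 - 1.43 = 12.57.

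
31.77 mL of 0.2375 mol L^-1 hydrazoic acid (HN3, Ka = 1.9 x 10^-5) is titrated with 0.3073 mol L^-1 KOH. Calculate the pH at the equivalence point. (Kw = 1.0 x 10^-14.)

n(HN3) = 0.2375 x 0.03177 = 0.007545 mol; V(KOH) at equivalence = 0.007545/0.3073 = 0.02455 L.
At equivalence all the acid is converted to N3-; total volume = 0.03177 + 0.02455 = 0.05632 L, so [N3-] = 0.007545/0.05632 = 0.1340 M.
Kb = Kw/Ka = 1.0e-14 / 1.9 x 10^-5 = 5.26e-10.
[OH^-] = sqrt(Kb x [N3-]) = sqrt(5.26e-10 x 0.1340) = 8.40e-6 M.
pOH = 5.08, so pH = 14.00 - 5.08 = 8.92.

8.92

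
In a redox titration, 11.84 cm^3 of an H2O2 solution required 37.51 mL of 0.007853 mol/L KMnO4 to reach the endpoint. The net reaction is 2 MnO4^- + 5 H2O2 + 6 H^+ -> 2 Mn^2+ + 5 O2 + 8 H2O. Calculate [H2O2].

n(KMnO4) = 0.007853 x 0.03751 = 0.0002946 mol.
From the balanced equation, 2 mol KMnO4 reacts with 5 mol H2O2, so n(H2O2) = 0.0002946 x 5/2 = 0.0007364 mol.
[H2O2] = 0.0007364 / 0.01184 L = 0.0622 M.

0.0622 M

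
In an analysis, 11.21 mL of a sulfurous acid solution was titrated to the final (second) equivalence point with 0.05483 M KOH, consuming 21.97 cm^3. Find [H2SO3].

n(KOH) = 0.05483 x 0.02197 = 0.001205 mol.
At the final (second) equivalence point, 2 mol OH^- react per mol H2SO3, so n(H2SO3) = 0.001205 / 2 = 0.0006023 mol.
[H2SO3] = 0.0006023 / 0.01121 L = 0.0537 M.

0.0537 M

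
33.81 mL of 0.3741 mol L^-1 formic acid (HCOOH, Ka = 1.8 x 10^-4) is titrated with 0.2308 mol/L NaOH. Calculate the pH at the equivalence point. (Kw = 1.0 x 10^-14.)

8.45

n(HCOOH) = 0.3741 x 0.03381 = 0.01265 mol; V(NaOH) at equivalence = 0.01265/0.2308 = 0.05480 L.
At equivalence all the acid is converted to HCOO-; total volume = 0.03381 + 0.05480 = 0.08861 L, so [HCOO-] = 0.01265/0.08861 = 0.1427 M.
Kb = Kw/Ka = 1.0e-14 / 1.8 x 10^-4 = 5.56e-11.
[OH^-] = sqrt(Kb x [HCOO-]) = sqrt(5.56e-11 x 0.1427) = 2.82e-6 M.
pOH = 5.55, so pH = 14.00 - 5.55 = 8.45.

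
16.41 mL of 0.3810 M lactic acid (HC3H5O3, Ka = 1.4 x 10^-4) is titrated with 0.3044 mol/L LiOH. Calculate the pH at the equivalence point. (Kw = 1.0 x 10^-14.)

8.54

n(HC3H5O3) = 0.3810 x 0.01641 = 0.006252 mol; V(LiOH) at equivalence = 0.006252/0.3044 = 0.02054 L.
At equivalence all the acid is converted to C3H5O3-; total volume = 0.01641 + 0.02054 = 0.03695 L, so [C3H5O3-] = 0.006252/0.03695 = 0.1692 M.
Kb = Kw/Ka = 1.0e-14 / 1.4 x 10^-4 = 7.14e-11.
[OH^-] = sqrt(Kb x [C3H5O3-]) = sqrt(7.14e-11 x 0.1692) = 3.48e-6 M.
pOH = 5.46, so pH = 14.00 - 5.46 = 8.54.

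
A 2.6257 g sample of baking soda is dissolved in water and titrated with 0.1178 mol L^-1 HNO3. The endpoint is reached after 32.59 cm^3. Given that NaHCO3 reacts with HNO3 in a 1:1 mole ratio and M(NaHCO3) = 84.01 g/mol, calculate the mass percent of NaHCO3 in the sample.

12.3%

n(HNO3) = 0.1178 x 0.03259 = 0.003839 mol.
n(NaHCO3) = 0.003839 / 1 = 0.003839 mol.
mass of NaHCO3 = 0.003839 x 84.01 = 0.3225 g.
% purity = 0.3225 / 2.6257 x 100 = 12.3%.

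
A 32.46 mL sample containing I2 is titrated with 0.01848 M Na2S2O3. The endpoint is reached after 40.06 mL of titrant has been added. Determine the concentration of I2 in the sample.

0.0114 M

n(Na2S2O3) = 0.01848 x 0.04006 = 0.0007403 mol.
From the balanced equation, 2 mol Na2S2O3 reacts with 1 mol I2, so n(I2) = 0.0007403 x 1/2 = 0.0003702 mol.
[I2] = 0.0003702 / 0.03246 L = 0.0114 M.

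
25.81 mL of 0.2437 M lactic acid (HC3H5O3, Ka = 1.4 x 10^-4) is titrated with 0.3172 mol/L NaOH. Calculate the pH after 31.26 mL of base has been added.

12.80

n(acid) = 0.2437 x 0.02581 = 0.006290 mol; n(NaOH) added = 0.3172 x 0.03126 = 0.009916 mol.
Base is in excess by 0.009916 - 0.006290 = 0.003626 mol in a total volume of 0.05707 L.
[OH^-] = 0.003626/0.05707 = 0.06353 M, so pOH = 1.20 and pH = 14.00 - 1.20 = 12.80.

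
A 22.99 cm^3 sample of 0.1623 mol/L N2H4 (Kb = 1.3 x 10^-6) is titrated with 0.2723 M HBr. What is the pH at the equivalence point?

4.55

n(N2H4) = 0.1623 x 0.02299 = 0.003731 mol; V(HBr) at equivalence = 0.003731/0.2723 = 0.01370 L.
At equivalence the base is fully converted to N2H5+; total volume = 0.03669 L, so [N2H5+] = 0.003731/0.03669 = 0.1017 M.
Ka(N2H5+) = Kw/Kb = 1.0e-14 / 1.3 x 10^-6 = 7.69e-9.
[H^+] = sqrt(Ka x [N2H5+]) = sqrt(7.69e-9 x 0.1017) = 2.80e-5 M.
pH = -log(2.80e-5) = 4.55.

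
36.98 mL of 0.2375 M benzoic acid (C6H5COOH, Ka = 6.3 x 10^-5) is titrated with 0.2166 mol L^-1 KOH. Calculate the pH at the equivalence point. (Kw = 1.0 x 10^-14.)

n(C6H5COOH) = 0.2375 x 0.03698 = 0.008783 mol; V(KOH) at equivalence = 0.008783/0.2166 = 0.04055 L.
At equivalence all the acid is converted to C6H5COO-; total volume = 0.03698 + 0.04055 = 0.07753 L, so [C6H5COO-] = 0.008783/0.07753 = 0.1133 M.
Kb = Kw/Ka = 1.0e-14 / 6.3 x 10^-5 = 1.59e-10.
[OH^-] = sqrt(Kb x [C6H5COO-]) = sqrt(1.59e-10 x 0.1133) = 4.24e-6 M.
pOH = 5.37, so pH = 14.00 - 5.37 = 8.63.

8.63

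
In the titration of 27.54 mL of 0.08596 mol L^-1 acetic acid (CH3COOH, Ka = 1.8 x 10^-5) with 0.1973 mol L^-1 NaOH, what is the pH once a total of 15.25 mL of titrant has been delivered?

n(acid) = 0.08596 x 0.02754 = 0.002367 mol; n(NaOH) added = 0.1973 x 0.01525 = 0.003009 mol.
Base is in excess by 0.003009 - 0.002367 = 0.0006415 mol in a total volume of 0.04279 L.
[OH^-] = 0.0006415/0.04279 = 0.01499 M, so pOH = 1.82 and pH = 14.00 - 1.82 = 12.18.

12.18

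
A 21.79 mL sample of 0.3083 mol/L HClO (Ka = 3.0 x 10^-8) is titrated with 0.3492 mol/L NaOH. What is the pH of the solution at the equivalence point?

n(HClO) = 0.3083 x 0.02179 = 0.006718 mol; V(NaOH) at equivalence = 0.006718/0.3492 = 0.01924 L.
At equivalence all the acid is converted to ClO-; total volume = 0.02179 + 0.01924 = 0.04103 L, so [ClO-] = 0.006718/0.04103 = 0.1637 M.
Kb = Kw/Ka = 1.0e-14 / 3.0 x 10^-8 = 3.33e-7.
[OH^-] = sqrt(Kb x [ClO-]) = sqrt(3.33e-7 x 0.1637) = 0.000234 M.
pOH = 3.63, so pH = 14.00 - 3.63 = 10.37.

10.37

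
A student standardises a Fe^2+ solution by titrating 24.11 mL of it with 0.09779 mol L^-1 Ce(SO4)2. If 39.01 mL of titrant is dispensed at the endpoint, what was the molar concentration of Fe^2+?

0.158 M

n(Ce(SO4)2) = 0.09779 x 0.03901 = 0.003815 mol.
From the balanced equation, 1 mol Ce(SO4)2 reacts with 1 mol Fe^2+, so n(Fe^2+) = 0.003815 x 1/1 = 0.003815 mol.
[Fe^2+] = 0.003815 / 0.02411 L = 0.158 M.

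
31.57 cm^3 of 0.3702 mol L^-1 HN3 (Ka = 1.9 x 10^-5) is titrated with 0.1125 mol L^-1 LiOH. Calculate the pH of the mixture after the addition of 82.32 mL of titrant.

Initial n(HN3) = 0.3702 x 0.03157 = 0.01169 mol.
n(LiOH) added = 0.1125 x 0.08232 = 0.009261 mol, converting that many moles of HN3 to N3-.
Remaining n(HN3) = 0.002426 mol; n(N3-) = 0.009261 mol.
By Henderson-Hasselbalch, pH = pKa + log([A^-]/[HA]) = 4.72 + log(0.009261/0.002426) = 4.72 + (+0.58) = 5.30.

5.30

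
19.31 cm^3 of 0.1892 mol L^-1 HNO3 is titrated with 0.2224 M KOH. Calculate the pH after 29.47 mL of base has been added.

12.77

n(acid) = 0.1892 x 0.01931 = 0.003653 mol; n(KOH) added = 0.2224 x 0.02947 = 0.006554 mol.
Base is in excess by 0.006554 - 0.003653 = 0.002901 mol in a total volume of 0.04878 L.
[OH^-] = 0.002901/0.04878 = 0.05946 M, so pOH = 1.23 and pH = 14.00 - 1.23 = 12.77.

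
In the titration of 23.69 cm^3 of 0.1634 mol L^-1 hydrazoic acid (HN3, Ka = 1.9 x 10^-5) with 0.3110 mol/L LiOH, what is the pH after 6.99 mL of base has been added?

4.83

Initial n(HN3) = 0.1634 x 0.02369 = 0.003871 mol.
n(LiOH) added = 0.3110 x 0.006990 = 0.002174 mol, converting that many moles of HN3 to N3-.
Remaining n(HN3) = 0.001697 mol; n(N3-) = 0.002174 mol.
By Henderson-Hasselbalch, pH = pKa + log([A^-]/[HA]) = 4.72 + log(0.002174/0.001697) = 4.72 + (+0.11) = 4.83.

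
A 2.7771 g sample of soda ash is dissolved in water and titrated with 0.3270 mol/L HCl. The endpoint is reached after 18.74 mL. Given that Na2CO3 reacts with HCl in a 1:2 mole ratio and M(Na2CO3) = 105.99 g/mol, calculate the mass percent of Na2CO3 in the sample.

11.7%

n(HCl) = 0.3270 x 0.01874 = 0.006128 mol.
n(Na2CO3) = 0.006128 / 2 = 0.003064 mol.
mass of Na2CO3 = 0.003064 x 105.99 = 0.3248 g.
% purity = 0.3248 / 2.7771 x 100 = 11.7%.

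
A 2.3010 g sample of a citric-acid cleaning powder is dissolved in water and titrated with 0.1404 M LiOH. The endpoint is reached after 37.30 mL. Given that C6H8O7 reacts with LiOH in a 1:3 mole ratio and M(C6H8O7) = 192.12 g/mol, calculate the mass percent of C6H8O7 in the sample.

n(LiOH) = 0.1404 x 0.03730 = 0.005237 mol.
n(C6H8O7) = 0.005237 / 3 = 0.001746 mol.
mass of C6H8O7 = 0.001746 x 192.12 = 0.3354 g.
% purity = 0.3354 / 2.3010 x 100 = 14.6%.

14.6%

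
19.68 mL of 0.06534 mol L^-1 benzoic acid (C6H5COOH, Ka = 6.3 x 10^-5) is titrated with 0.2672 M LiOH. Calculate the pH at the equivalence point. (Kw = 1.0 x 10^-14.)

8.46

n(C6H5COOH) = 0.06534 x 0.01968 = 0.001286 mol; V(LiOH) at equivalence = 0.001286/0.2672 = 0.004812 L.
At equivalence all the acid is converted to C6H5COO-; total volume = 0.01968 + 0.004812 = 0.02449 L, so [C6H5COO-] = 0.001286/0.02449 = 0.05250 M.
Kb = Kw/Ka = 1.0e-14 / 6.3 x 10^-5 = 1.59e-10.
[OH^-] = sqrt(Kb x [C6H5COO-]) = sqrt(1.59e-10 x 0.05250) = 2.89e-6 M.
pOH = 5.54, so pH = 14.00 - 5.54 = 8.46.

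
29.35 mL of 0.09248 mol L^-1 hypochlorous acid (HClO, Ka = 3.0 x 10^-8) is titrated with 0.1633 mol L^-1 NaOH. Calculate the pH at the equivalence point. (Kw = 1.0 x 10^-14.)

n(HClO) = 0.09248 x 0.02935 = 0.002714 mol; V(NaOH) at equivalence = 0.002714/0.1633 = 0.01662 L.
At equivalence all the acid is converted to ClO-; total volume = 0.02935 + 0.01662 = 0.04597 L, so [ClO-] = 0.002714/0.04597 = 0.05904 M.
Kb = Kw/Ka = 1.0e-14 / 3.0 x 10^-8 = 3.33e-7.
[OH^-] = sqrt(Kb x [ClO-]) = sqrt(3.33e-7 x 0.05904) = 0.000140 M.
pOH = 3.85, so pH = 14.00 - 3.85 = 10.15.

10.15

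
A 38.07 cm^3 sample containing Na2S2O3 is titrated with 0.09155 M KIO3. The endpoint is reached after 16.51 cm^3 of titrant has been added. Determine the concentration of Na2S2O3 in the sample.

0.238 M

n(KIO3) = 0.09155 x 0.01651 = 0.001511 mol.
From the balanced equation, 1 mol KIO3 reacts with 6 mol Na2S2O3, so n(Na2S2O3) = 0.001511 x 6/1 = 0.009069 mol.
[Na2S2O3] = 0.009069 / 0.03807 L = 0.238 M.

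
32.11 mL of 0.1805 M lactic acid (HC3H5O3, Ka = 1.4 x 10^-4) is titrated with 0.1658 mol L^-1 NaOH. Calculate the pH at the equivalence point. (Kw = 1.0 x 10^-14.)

n(HC3H5O3) = 0.1805 x 0.03211 = 0.005796 mol; V(NaOH) at equivalence = 0.005796/0.1658 = 0.03496 L.
At equivalence all the acid is converted to C3H5O3-; total volume = 0.03211 + 0.03496 = 0.06707 L, so [C3H5O3-] = 0.005796/0.06707 = 0.08642 M.
Kb = Kw/Ka = 1.0e-14 / 1.4 x 10^-4 = 7.14e-11.
[OH^-] = sqrt(Kb x [C3H5O3-]) = sqrt(7.14e-11 x 0.08642) = 2.48e-6 M.
pOH = 5.60, so pH = 14.00 - 5.60 = 8.40.

8.40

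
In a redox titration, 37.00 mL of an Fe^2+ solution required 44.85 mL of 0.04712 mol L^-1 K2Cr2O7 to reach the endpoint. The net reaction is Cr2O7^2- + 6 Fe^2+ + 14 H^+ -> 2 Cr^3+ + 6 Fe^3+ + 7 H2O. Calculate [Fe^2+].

0.343 M

n(K2Cr2O7) = 0.04712 x 0.04485 = 0.002113 mol.
From the balanced equation, 1 mol K2Cr2O7 reacts with 6 mol Fe^2+, so n(Fe^2+) = 0.002113 x 6/1 = 0.01268 mol.
[Fe^2+] = 0.01268 / 0.03700 L = 0.343 M.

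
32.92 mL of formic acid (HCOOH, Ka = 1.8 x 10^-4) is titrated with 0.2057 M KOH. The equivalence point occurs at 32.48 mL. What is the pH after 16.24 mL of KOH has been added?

16.24 mL is exactly half the equivalence volume (32.48/2), i.e. the half-equivalence point.
There, n(HA) = n(A^-), so pH = pKa = -log(1.8 x 10^-4) = 3.74.

3.74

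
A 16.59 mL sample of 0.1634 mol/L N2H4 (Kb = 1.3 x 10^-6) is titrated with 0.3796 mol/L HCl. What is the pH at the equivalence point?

n(N2H4) = 0.1634 x 0.01659 = 0.002711 mol; V(HCl) at equivalence = 0.002711/0.3796 = 0.007141 L.
At equivalence the base is fully converted to N2H5+; total volume = 0.02373 L, so [N2H5+] = 0.002711/0.02373 = 0.1142 M.
Ka(N2H5+) = Kw/Kb = 1.0e-14 / 1.3 x 10^-6 = 7.69e-9.
[H^+] = sqrt(Ka x [N2H5+]) = sqrt(7.69e-9 x 0.1142) = 2.96e-5 M.
pH = -log(2.96e-5) = 4.53.

4.53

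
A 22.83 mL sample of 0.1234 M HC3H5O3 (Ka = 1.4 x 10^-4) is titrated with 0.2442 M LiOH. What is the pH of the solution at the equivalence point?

8.38

n(HC3H5O3) = 0.1234 x 0.02283 = 0.002817 mol; V(LiOH) at equivalence = 0.002817/0.2442 = 0.01154 L.
At equivalence all the acid is converted to C3H5O3-; total volume = 0.02283 + 0.01154 = 0.03437 L, so [C3H5O3-] = 0.002817/0.03437 = 0.08198 M.
Kb = Kw/Ka = 1.0e-14 / 1.4 x 10^-4 = 7.14e-11.
[OH^-] = sqrt(Kb x [C3H5O3-]) = sqrt(7.14e-11 x 0.08198) = 2.42e-6 M.
pOH = 5.62, so pH = 14.00 - 5.62 = 8.38.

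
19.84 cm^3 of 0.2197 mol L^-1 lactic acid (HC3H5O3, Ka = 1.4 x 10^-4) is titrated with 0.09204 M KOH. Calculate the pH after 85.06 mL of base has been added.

n(acid) = 0.2197 x 0.01984 = 0.004359 mol; n(KOH) added = 0.09204 x 0.08506 = 0.007829 mol.
Base is in excess by 0.007829 - 0.004359 = 0.003470 mol in a total volume of 0.1049 L.
[OH^-] = 0.003470/0.1049 = 0.03308 M, so pOH = 1.48 and pH = 14.00 - 1.48 = 12.52.

12.52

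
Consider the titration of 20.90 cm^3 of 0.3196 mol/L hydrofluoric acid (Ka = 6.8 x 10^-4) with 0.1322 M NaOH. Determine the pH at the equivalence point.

8.07

n(HF) = 0.3196 x 0.02090 = 0.006680 mol; V(NaOH) at equivalence = 0.006680/0.1322 = 0.05053 L.
At equivalence all the acid is converted to F-; total volume = 0.02090 + 0.05053 = 0.07143 L, so [F-] = 0.006680/0.07143 = 0.09352 M.
Kb = Kw/Ka = 1.0e-14 / 6.8 x 10^-4 = 1.47e-11.
[OH^-] = sqrt(Kb x [F-]) = sqrt(1.47e-11 x 0.09352) = 1.17e-6 M.
pOH = 5.93, so pH = 14.00 - 5.93 = 8.07.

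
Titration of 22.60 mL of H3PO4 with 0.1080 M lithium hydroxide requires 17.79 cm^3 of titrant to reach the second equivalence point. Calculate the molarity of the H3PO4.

0.0425 M

n(LiOH) = 0.1080 x 0.01779 = 0.001921 mol.
At the second equivalence point, 2 mol OH^- react per mol H3PO4, so n(H3PO4) = 0.001921 / 2 = 0.0009607 mol.
[H3PO4] = 0.0009607 / 0.02260 L = 0.0425 M.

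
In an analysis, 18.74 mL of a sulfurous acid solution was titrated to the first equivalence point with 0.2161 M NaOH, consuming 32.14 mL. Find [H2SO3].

n(NaOH) = 0.2161 x 0.03214 = 0.006945 mol.
At the first equivalence point, 1 mol OH^- react per mol H2SO3, so n(H2SO3) = 0.006945 / 1 = 0.006945 mol.
[H2SO3] = 0.006945 / 0.01874 L = 0.371 M.

0.371 M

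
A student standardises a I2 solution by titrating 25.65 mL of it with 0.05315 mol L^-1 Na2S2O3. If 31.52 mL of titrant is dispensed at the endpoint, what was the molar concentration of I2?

0.0327 M

n(Na2S2O3) = 0.05315 x 0.03152 = 0.001675 mol.
From the balanced equation, 2 mol Na2S2O3 reacts with 1 mol I2, so n(I2) = 0.001675 x 1/2 = 0.0008376 mol.
[I2] = 0.0008376 / 0.02565 L = 0.0327 M.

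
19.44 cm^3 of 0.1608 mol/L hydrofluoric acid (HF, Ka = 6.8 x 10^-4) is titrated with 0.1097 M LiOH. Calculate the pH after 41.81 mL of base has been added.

n(acid) = 0.1608 x 0.01944 = 0.003126 mol; n(LiOH) added = 0.1097 x 0.04181 = 0.004587 mol.
Base is in excess by 0.004587 - 0.003126 = 0.001461 mol in a total volume of 0.06125 L.
[OH^-] = 0.001461/0.06125 = 0.02385 M, so pOH = 1.62 and pH = 14.00 - 1.62 = 12.38.

12.38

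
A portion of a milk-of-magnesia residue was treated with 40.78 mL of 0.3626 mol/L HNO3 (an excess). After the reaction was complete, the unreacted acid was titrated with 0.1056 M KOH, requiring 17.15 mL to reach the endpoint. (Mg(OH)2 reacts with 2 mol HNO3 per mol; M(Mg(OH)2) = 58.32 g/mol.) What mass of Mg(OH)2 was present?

Total n(HNO3) added = 0.3626 x 0.04078 = 0.01479 mol.
n(KOH) used = 0.1056 x 0.01715 = 0.001811 mol, which equals the excess n(HNO3).
So n(HNO3) consumed by the sample = 0.01479 - 0.001811 = 0.01298 mol.
n(Mg(OH)2) = 0.01298 / 2 = 0.006488 mol.
mass = 0.006488 mol x 58.32 g/mol = 0.378 g.

0.378 g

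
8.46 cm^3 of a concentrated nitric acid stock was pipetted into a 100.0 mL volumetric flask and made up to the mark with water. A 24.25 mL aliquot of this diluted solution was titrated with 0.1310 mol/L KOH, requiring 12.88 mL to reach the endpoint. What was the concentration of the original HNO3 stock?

0.822 M

n(KOH) = 0.1310 x 0.01288 = 0.001687 mol.
n(HNO3) in the aliquot = 0.001687 mol.
[diluted HNO3] = 0.001687 / 0.02425 = 0.06958 M.
Dilution factor = 100.0/8.460 = 11.82, so [stock] = 0.06958 x 11.82 = 0.822 M.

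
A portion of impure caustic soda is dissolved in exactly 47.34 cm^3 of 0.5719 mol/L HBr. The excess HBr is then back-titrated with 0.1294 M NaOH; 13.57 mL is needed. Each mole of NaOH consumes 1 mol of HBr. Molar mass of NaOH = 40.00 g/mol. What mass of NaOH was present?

Total n(HBr) added = 0.5719 x 0.04734 = 0.02707 mol.
n(NaOH) used = 0.1294 x 0.01357 = 0.001756 mol, which equals the excess n(HBr).
So n(HBr) consumed by the sample = 0.02707 - 0.001756 = 0.02532 mol.
n(NaOH) = 0.02532 / 1 = 0.02532 mol.
mass = 0.02532 mol x 40.00 g/mol = 1.01 g.

1.01 g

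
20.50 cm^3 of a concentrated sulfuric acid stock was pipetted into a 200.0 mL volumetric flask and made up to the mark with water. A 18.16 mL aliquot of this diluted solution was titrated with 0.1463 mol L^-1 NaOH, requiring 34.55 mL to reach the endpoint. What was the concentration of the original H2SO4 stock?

n(NaOH) = 0.1463 x 0.03455 = 0.005055 mol.
n(H2SO4) in the aliquot = 0.005055 x 1/2 = 0.002527 mol.
[diluted H2SO4] = 0.002527 / 0.01816 = 0.1392 M.
Dilution factor = 200.0/20.50 = 9.756, so [stock] = 0.1392 x 9.756 = 1.36 M.

1.36 M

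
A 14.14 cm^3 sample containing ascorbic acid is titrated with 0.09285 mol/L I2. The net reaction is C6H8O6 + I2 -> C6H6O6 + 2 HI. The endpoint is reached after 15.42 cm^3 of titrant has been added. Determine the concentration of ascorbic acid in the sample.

0.101 M

n(I2) = 0.09285 x 0.01542 = 0.001432 mol.
From the balanced equation, 1 mol I2 reacts with 1 mol ascorbic acid, so n(ascorbic acid) = 0.001432 x 1/1 = 0.001432 mol.
[ascorbic acid] = 0.001432 / 0.01414 L = 0.101 M.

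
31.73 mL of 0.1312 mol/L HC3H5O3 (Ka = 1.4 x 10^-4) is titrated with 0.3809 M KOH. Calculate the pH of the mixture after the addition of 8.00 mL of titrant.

Initial n(HC3H5O3) = 0.1312 x 0.03173 = 0.004163 mol.
n(KOH) added = 0.3809 x 0.008000 = 0.003047 mol, converting that many moles of HC3H5O3 to C3H5O3-.
Remaining n(HC3H5O3) = 0.001116 mol; n(C3H5O3-) = 0.003047 mol.
By Henderson-Hasselbalch, pH = pKa + log([A^-]/[HA]) = 3.85 + log(0.003047/0.001116) = 3.85 + (+0.44) = 4.29.

4.29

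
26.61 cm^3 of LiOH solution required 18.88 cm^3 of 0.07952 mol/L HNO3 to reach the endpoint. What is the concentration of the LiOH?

0.0564 M

n(HNO3) delivered = 0.07952 x 0.01888 = 0.001501 mol.
For a 1:1 reaction, n(LiOH) = 0.001501 mol.
[LiOH] = 0.001501 mol / 0.02661 L = 0.0564 M.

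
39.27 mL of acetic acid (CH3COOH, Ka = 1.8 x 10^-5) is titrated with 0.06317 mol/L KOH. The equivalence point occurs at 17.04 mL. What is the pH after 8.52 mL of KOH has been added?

4.74

8.52 mL is exactly half the equivalence volume (17.04/2), i.e. the half-equivalence point.
There, n(HA) = n(A^-), so pH = pKa = -log(1.8 x 10^-5) = 4.74.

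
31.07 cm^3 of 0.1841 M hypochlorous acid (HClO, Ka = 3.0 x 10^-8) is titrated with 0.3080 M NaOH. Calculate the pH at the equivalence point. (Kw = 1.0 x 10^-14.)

n(HClO) = 0.1841 x 0.03107 = 0.005720 mol; V(NaOH) at equivalence = 0.005720/0.3080 = 0.01857 L.
At equivalence all the acid is converted to ClO-; total volume = 0.03107 + 0.01857 = 0.04964 L, so [ClO-] = 0.005720/0.04964 = 0.1152 M.
Kb = Kw/Ka = 1.0e-14 / 3.0 x 10^-8 = 3.33e-7.
[OH^-] = sqrt(Kb x [ClO-]) = sqrt(3.33e-7 x 0.1152) = 0.000196 M.
pOH = 3.71, so pH = 14.00 - 3.71 = 10.29.

10.29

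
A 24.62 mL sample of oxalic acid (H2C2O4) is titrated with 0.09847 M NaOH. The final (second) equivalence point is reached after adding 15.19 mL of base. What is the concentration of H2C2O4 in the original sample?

0.0304 M

n(NaOH) = 0.09847 x 0.01519 = 0.001496 mol.
At the final (second) equivalence point, 2 mol OH^- react per mol H2C2O4, so n(H2C2O4) = 0.001496 / 2 = 0.0007479 mol.
[H2C2O4] = 0.0007479 / 0.02462 L = 0.0304 M.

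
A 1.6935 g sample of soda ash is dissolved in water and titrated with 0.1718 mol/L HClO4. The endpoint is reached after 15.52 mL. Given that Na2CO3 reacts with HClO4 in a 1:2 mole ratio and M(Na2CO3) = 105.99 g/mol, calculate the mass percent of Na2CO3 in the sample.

8.34%

n(HClO4) = 0.1718 x 0.01552 = 0.002666 mol.
n(Na2CO3) = 0.002666 / 2 = 0.001333 mol.
mass of Na2CO3 = 0.001333 x 105.99 = 0.1413 g.
% purity = 0.1413 / 1.6935 x 100 = 8.34%.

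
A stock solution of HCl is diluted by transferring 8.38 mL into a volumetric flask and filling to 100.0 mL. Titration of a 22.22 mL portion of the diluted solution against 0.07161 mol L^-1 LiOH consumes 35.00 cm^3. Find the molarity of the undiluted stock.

1.35 M

n(LiOH) = 0.07161 x 0.03500 = 0.002506 mol.
n(HCl) in the aliquot = 0.002506 mol.
[diluted HCl] = 0.002506 / 0.02222 = 0.1128 M.
Dilution factor = 100.0/8.380 = 11.93, so [stock] = 0.1128 x 11.93 = 1.35 M.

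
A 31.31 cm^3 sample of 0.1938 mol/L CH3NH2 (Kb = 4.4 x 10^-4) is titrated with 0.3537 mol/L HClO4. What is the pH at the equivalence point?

5.77

n(CH3NH2) = 0.1938 x 0.03131 = 0.006068 mol; V(HClO4) at equivalence = 0.006068/0.3537 = 0.01716 L.
At equivalence the base is fully converted to CH3NH3+; total volume = 0.04847 L, so [CH3NH3+] = 0.006068/0.04847 = 0.1252 M.
Ka(CH3NH3+) = Kw/Kb = 1.0e-14 / 4.4 x 10^-4 = 2.27e-11.
[H^+] = sqrt(Ka x [CH3NH3+]) = sqrt(2.27e-11 x 0.1252) = 1.69e-6 M.
pH = -log(1.69e-6) = 5.77.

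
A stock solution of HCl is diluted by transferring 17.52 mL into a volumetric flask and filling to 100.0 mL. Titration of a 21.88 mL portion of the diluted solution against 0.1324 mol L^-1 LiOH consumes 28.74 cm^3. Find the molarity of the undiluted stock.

n(LiOH) = 0.1324 x 0.02874 = 0.003805 mol.
n(HCl) in the aliquot = 0.003805 mol.
[diluted HCl] = 0.003805 / 0.02188 = 0.1739 M.
Dilution factor = 100.0/17.52 = 5.708, so [stock] = 0.1739 x 5.708 = 0.993 M.

0.993 M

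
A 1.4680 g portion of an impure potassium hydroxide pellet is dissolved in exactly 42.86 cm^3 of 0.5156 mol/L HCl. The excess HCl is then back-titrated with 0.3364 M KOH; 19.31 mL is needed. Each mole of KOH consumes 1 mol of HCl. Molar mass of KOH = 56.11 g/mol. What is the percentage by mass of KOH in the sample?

Total n(HCl) added = 0.5156 x 0.04286 = 0.02210 mol.
n(KOH) used = 0.3364 x 0.01931 = 0.006496 mol, which equals the excess n(HCl).
So n(HCl) consumed by the sample = 0.02210 - 0.006496 = 0.01560 mol.
n(KOH) = 0.01560 / 1 = 0.01560 mol.
mass KOH = 0.01560 x 56.11 = 0.8755 g, so %KOH = 0.8755/1.4680 x 100 = 59.6%.

59.6%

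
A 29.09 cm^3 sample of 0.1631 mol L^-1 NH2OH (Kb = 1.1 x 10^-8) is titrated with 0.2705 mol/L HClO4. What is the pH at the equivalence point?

n(NH2OH) = 0.1631 x 0.02909 = 0.004745 mol; V(HClO4) at equivalence = 0.004745/0.2705 = 0.01754 L.
At equivalence the base is fully converted to NH3OH+; total volume = 0.04663 L, so [NH3OH+] = 0.004745/0.04663 = 0.1017 M.
Ka(NH3OH+) = Kw/Kb = 1.0e-14 / 1.1 x 10^-8 = 9.09e-7.
[H^+] = sqrt(Ka x [NH3OH+]) = sqrt(9.09e-7 x 0.1017) = 0.000304 M.
pH = -log(0.000304) = 3.52.

3.52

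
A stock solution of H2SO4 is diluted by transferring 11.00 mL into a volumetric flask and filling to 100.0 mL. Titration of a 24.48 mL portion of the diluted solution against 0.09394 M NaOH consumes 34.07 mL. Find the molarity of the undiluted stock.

0.594 M

n(NaOH) = 0.09394 x 0.03407 = 0.003201 mol.
n(H2SO4) in the aliquot = 0.003201 x 1/2 = 0.001600 mol.
[diluted H2SO4] = 0.001600 / 0.02448 = 0.06537 M.
Dilution factor = 100.0/11.00 = 9.091, so [stock] = 0.06537 x 9.091 = 0.594 M.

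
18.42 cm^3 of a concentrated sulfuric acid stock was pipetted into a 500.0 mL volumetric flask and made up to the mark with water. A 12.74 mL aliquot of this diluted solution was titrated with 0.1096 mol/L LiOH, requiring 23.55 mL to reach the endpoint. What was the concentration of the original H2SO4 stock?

2.75 M

n(LiOH) = 0.1096 x 0.02355 = 0.002581 mol.
n(H2SO4) in the aliquot = 0.002581 x 1/2 = 0.001291 mol.
[diluted H2SO4] = 0.001291 / 0.01274 = 0.1013 M.
Dilution factor = 500.0/18.42 = 27.14, so [stock] = 0.1013 x 27.14 = 2.75 M.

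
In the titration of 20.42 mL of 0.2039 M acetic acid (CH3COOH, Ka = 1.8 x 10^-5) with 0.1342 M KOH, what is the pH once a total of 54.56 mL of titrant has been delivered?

n(acid) = 0.2039 x 0.02042 = 0.004164 mol; n(KOH) added = 0.1342 x 0.05456 = 0.007322 mol.
Base is in excess by 0.007322 - 0.004164 = 0.003158 mol in a total volume of 0.07498 L.
[OH^-] = 0.003158/0.07498 = 0.04212 M, so pOH = 1.38 and pH = 14.00 - 1.38 = 12.62.

12.62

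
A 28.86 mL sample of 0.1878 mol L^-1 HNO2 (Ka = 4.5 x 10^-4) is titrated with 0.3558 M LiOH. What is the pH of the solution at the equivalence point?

n(HNO2) = 0.1878 x 0.02886 = 0.005420 mol; V(LiOH) at equivalence = 0.005420/0.3558 = 0.01523 L.
At equivalence all the acid is converted to NO2-; total volume = 0.02886 + 0.01523 = 0.04409 L, so [NO2-] = 0.005420/0.04409 = 0.1229 M.
Kb = Kw/Ka = 1.0e-14 / 4.5 x 10^-4 = 2.22e-11.
[OH^-] = sqrt(Kb x [NO2-]) = sqrt(2.22e-11 x 0.1229) = 1.65e-6 M.
pOH = 5.78, so pH = 14.00 - 5.78 = 8.22.

8.22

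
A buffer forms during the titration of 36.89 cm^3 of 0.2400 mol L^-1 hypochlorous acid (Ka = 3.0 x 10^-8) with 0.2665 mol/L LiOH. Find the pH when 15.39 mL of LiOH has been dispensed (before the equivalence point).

7.46

Initial n(HClO) = 0.2400 x 0.03689 = 0.008854 mol.
n(LiOH) added = 0.2665 x 0.01539 = 0.004101 mol, converting that many moles of HClO to ClO-.
Remaining n(HClO) = 0.004752 mol; n(ClO-) = 0.004101 mol.
By Henderson-Hasselbalch, pH = pKa + log([A^-]/[HA]) = 7.52 + log(0.004101/0.004752) = 7.52 + (-0.06) = 7.46.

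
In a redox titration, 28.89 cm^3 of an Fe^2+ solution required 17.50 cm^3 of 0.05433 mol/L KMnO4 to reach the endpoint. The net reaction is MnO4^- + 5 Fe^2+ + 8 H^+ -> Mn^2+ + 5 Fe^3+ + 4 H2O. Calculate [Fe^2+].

n(KMnO4) = 0.05433 x 0.01750 = 0.0009508 mol.
From the balanced equation, 1 mol KMnO4 reacts with 5 mol Fe^2+, so n(Fe^2+) = 0.0009508 x 5/1 = 0.004754 mol.
[Fe^2+] = 0.004754 / 0.02889 L = 0.165 M.

0.165 M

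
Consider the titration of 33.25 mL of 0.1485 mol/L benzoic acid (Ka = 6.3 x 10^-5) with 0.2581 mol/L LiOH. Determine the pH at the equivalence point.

8.59

n(C6H5COOH) = 0.1485 x 0.03325 = 0.004938 mol; V(LiOH) at equivalence = 0.004938/0.2581 = 0.01913 L.
At equivalence all the acid is converted to C6H5COO-; total volume = 0.03325 + 0.01913 = 0.05238 L, so [C6H5COO-] = 0.004938/0.05238 = 0.09426 M.
Kb = Kw/Ka = 1.0e-14 / 6.3 x 10^-5 = 1.59e-10.
[OH^-] = sqrt(Kb x [C6H5COO-]) = sqrt(1.59e-10 x 0.09426) = 3.87e-6 M.
pOH = 5.41, so pH = 14.00 - 5.41 = 8.59.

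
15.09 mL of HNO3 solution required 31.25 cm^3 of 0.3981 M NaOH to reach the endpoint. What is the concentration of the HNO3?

n(NaOH) delivered = 0.3981 x 0.03125 = 0.01244 mol.
For a 1:1 reaction, n(HNO3) = 0.01244 mol.
[HNO3] = 0.01244 mol / 0.01509 L = 0.824 M.

0.824 M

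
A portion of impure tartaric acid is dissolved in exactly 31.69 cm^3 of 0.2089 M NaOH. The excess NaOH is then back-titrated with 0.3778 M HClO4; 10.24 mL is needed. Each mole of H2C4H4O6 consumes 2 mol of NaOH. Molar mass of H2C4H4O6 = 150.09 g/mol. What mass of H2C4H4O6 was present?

0.206 g

Total n(NaOH) added = 0.2089 x 0.03169 = 0.006620 mol.
n(HClO4) used = 0.3778 x 0.01024 = 0.003869 mol, which equals the excess n(NaOH).
So n(NaOH) consumed by the sample = 0.006620 - 0.003869 = 0.002751 mol.
n(H2C4H4O6) = 0.002751 / 2 = 0.001376 mol.
mass = 0.001376 mol x 150.09 g/mol = 0.206 g.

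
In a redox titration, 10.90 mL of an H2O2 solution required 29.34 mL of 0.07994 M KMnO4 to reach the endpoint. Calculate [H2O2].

n(KMnO4) = 0.07994 x 0.02934 = 0.002345 mol.
From the balanced equation, 2 mol KMnO4 reacts with 5 mol H2O2, so n(H2O2) = 0.002345 x 5/2 = 0.005864 mol.
[H2O2] = 0.005864 / 0.01090 L = 0.538 M.

0.538 M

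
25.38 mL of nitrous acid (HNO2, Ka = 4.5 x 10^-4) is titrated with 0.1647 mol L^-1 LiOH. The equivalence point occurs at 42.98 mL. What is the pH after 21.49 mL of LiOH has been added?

3.35

21.49 mL is exactly half the equivalence volume (42.98/2), i.e. the half-equivalence point.
There, n(HA) = n(A^-), so pH = pKa = -log(4.5 x 10^-4) = 3.35.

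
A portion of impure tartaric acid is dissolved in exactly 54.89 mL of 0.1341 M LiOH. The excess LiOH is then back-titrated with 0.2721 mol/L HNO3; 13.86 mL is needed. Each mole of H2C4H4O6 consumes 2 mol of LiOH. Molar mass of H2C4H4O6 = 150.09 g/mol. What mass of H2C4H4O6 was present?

0.269 g

Total n(LiOH) added = 0.1341 x 0.05489 = 0.007361 mol.
n(HNO3) used = 0.2721 x 0.01386 = 0.003771 mol, which equals the excess n(LiOH).
So n(LiOH) consumed by the sample = 0.007361 - 0.003771 = 0.003589 mol.
n(H2C4H4O6) = 0.003589 / 2 = 0.001795 mol.
mass = 0.001795 mol x 150.09 g/mol = 0.269 g.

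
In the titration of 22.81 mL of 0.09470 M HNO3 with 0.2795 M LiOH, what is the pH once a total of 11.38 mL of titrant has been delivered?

12.47

n(acid) = 0.09470 x 0.02281 = 0.002160 mol; n(LiOH) added = 0.2795 x 0.01138 = 0.003181 mol.
Base is in excess by 0.003181 - 0.002160 = 0.001021 mol in a total volume of 0.03419 L.
[OH^-] = 0.001021/0.03419 = 0.02985 M, so pOH = 1.53 and pH = 14.00 - 1.53 = 12.47.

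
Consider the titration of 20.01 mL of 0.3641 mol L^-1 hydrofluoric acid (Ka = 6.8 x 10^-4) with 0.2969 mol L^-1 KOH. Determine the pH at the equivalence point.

8.19

n(HF) = 0.3641 x 0.02001 = 0.007286 mol; V(KOH) at equivalence = 0.007286/0.2969 = 0.02454 L.
At equivalence all the acid is converted to F-; total volume = 0.02001 + 0.02454 = 0.04455 L, so [F-] = 0.007286/0.04455 = 0.1635 M.
Kb = Kw/Ka = 1.0e-14 / 6.8 x 10^-4 = 1.47e-11.
[OH^-] = sqrt(Kb x [F-]) = sqrt(1.47e-11 x 0.1635) = 1.55e-6 M.
pOH = 5.81, so pH = 14.00 - 5.81 = 8.19.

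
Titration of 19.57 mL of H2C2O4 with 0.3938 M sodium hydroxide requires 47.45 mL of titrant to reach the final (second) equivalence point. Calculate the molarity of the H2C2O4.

n(NaOH) = 0.3938 x 0.04745 = 0.01869 mol.
At the final (second) equivalence point, 2 mol OH^- react per mol H2C2O4, so n(H2C2O4) = 0.01869 / 2 = 0.009343 mol.
[H2C2O4] = 0.009343 / 0.01957 L = 0.477 M.

0.477 M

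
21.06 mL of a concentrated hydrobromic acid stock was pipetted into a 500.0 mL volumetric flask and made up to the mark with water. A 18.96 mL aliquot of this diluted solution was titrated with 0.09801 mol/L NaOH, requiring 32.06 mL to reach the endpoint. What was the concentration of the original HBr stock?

n(NaOH) = 0.09801 x 0.03206 = 0.003142 mol.
n(HBr) in the aliquot = 0.003142 mol.
[diluted HBr] = 0.003142 / 0.01896 = 0.1657 M.
Dilution factor = 500.0/21.06 = 23.74, so [stock] = 0.1657 x 23.74 = 3.93 M.

3.93 M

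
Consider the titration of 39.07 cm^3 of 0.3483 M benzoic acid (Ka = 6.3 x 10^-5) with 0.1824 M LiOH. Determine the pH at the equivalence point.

8.64

n(C6H5COOH) = 0.3483 x 0.03907 = 0.01361 mol; V(LiOH) at equivalence = 0.01361/0.1824 = 0.07461 L.
At equivalence all the acid is converted to C6H5COO-; total volume = 0.03907 + 0.07461 = 0.1137 L, so [C6H5COO-] = 0.01361/0.1137 = 0.1197 M.
Kb = Kw/Ka = 1.0e-14 / 6.3 x 10^-5 = 1.59e-10.
[OH^-] = sqrt(Kb x [C6H5COO-]) = sqrt(1.59e-10 x 0.1197) = 4.36e-6 M.
pOH = 5.36, so pH = 14.00 - 5.36 = 8.64.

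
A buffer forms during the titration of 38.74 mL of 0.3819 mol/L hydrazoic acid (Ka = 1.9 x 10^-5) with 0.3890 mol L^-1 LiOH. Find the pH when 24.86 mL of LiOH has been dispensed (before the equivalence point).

5.00

Initial n(HN3) = 0.3819 x 0.03874 = 0.01479 mol.
n(LiOH) added = 0.3890 x 0.02486 = 0.009671 mol, converting that many moles of HN3 to N3-.
Remaining n(HN3) = 0.005124 mol; n(N3-) = 0.009671 mol.
By Henderson-Hasselbalch, pH = pKa + log([A^-]/[HA]) = 4.72 + log(0.009671/0.005124) = 4.72 + (+0.28) = 5.00.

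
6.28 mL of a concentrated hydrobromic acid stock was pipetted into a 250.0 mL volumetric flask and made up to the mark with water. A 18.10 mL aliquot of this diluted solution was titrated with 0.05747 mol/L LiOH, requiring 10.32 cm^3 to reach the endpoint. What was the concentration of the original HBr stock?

n(LiOH) = 0.05747 x 0.01032 = 0.0005931 mol.
n(HBr) in the aliquot = 0.0005931 mol.
[diluted HBr] = 0.0005931 / 0.01810 = 0.03277 M.
Dilution factor = 250.0/6.280 = 39.81, so [stock] = 0.03277 x 39.81 = 1.30 M.

1.30 M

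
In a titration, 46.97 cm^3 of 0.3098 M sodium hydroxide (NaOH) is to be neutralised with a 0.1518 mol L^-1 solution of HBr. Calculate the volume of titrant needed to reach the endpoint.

95.9 mL

n(NaOH) = 0.3098 mol/L x 0.04697 L = 0.01455 mol.
At equivalence n(HBr) = n(NaOH) = 0.01455 mol.
V(HBr) = 0.01455 / 0.1518 = 0.09586 L = 95.9 mL.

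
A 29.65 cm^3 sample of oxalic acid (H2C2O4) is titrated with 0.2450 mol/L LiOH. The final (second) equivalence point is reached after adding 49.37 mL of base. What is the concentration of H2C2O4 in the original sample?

n(LiOH) = 0.2450 x 0.04937 = 0.01210 mol.
At the final (second) equivalence point, 2 mol OH^- react per mol H2C2O4, so n(H2C2O4) = 0.01210 / 2 = 0.006048 mol.
[H2C2O4] = 0.006048 / 0.02965 L = 0.204 M.

0.204 M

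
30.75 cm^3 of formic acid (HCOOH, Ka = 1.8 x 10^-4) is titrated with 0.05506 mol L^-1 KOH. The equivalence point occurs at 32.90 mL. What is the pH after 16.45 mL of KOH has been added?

16.45 mL is exactly half the equivalence volume (32.90/2), i.e. the half-equivalence point.
There, n(HA) = n(A^-), so pH = pKa = -log(1.8 x 10^-4) = 3.74.

3.74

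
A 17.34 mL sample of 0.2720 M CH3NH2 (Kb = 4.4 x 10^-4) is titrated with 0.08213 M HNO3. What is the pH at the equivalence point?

n(CH3NH2) = 0.2720 x 0.01734 = 0.004716 mol; V(HNO3) at equivalence = 0.004716/0.08213 = 0.05743 L.
At equivalence the base is fully converted to CH3NH3+; total volume = 0.07477 L, so [CH3NH3+] = 0.004716/0.07477 = 0.06308 M.
Ka(CH3NH3+) = Kw/Kb = 1.0e-14 / 4.4 x 10^-4 = 2.27e-11.
[H^+] = sqrt(Ka x [CH3NH3+]) = sqrt(2.27e-11 x 0.06308) = 1.20e-6 M.
pH = -log(1.20e-6) = 5.92.

5.92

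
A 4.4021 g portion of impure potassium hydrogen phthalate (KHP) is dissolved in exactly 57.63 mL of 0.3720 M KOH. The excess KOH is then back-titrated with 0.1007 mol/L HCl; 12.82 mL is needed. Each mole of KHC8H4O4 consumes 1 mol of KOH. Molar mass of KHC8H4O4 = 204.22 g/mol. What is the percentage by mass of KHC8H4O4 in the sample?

93.5%

Total n(KOH) added = 0.3720 x 0.05763 = 0.02144 mol.
n(HCl) used = 0.1007 x 0.01282 = 0.001291 mol, which equals the excess n(KOH).
So n(KOH) consumed by the sample = 0.02144 - 0.001291 = 0.02015 mol.
n(KHC8H4O4) = 0.02015 / 1 = 0.02015 mol.
mass KHC8H4O4 = 0.02015 x 204.22 = 4.114 g, so %KHC8H4O4 = 4.114/4.4021 x 100 = 93.5%.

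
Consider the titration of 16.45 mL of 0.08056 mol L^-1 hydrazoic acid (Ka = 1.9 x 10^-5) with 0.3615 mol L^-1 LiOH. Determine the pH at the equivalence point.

n(HN3) = 0.08056 x 0.01645 = 0.001325 mol; V(LiOH) at equivalence = 0.001325/0.3615 = 0.003666 L.
At equivalence all the acid is converted to N3-; total volume = 0.01645 + 0.003666 = 0.02012 L, so [N3-] = 0.001325/0.02012 = 0.06588 M.
Kb = Kw/Ka = 1.0e-14 / 1.9 x 10^-5 = 5.26e-10.
[OH^-] = sqrt(Kb x [N3-]) = sqrt(5.26e-10 x 0.06588) = 5.89e-6 M.
pOH = 5.23, so pH = 14.00 - 5.23 = 8.77.

8.77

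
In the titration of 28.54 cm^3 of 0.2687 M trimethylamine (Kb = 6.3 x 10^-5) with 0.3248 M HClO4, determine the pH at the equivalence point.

n((CH3)3N) = 0.2687 x 0.02854 = 0.007669 mol; V(HClO4) at equivalence = 0.007669/0.3248 = 0.02361 L.
At equivalence the base is fully converted to (CH3)3NH+; total volume = 0.05215 L, so [(CH3)3NH+] = 0.007669/0.05215 = 0.1470 M.
Ka((CH3)3NH+) = Kw/Kb = 1.0e-14 / 6.3 x 10^-5 = 1.59e-10.
[H^+] = sqrt(Ka x [(CH3)3NH+]) = sqrt(1.59e-10 x 0.1470) = 4.83e-6 M.
pH = -log(4.83e-6) = 5.32.

5.32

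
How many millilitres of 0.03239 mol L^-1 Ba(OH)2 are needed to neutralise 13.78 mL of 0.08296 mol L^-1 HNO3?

n(HNO3) = 0.08296 mol/L x 0.01378 L = 0.001143 mol.
The neutralisation is 2 HNO3 : 1 Ba(OH)2, so n(Ba(OH)2) = 0.001143 x 1/2 = 0.0005716 mol.
V(Ba(OH)2) = 0.0005716 / 0.03239 = 0.01765 L = 17.6 mL.

17.6 mL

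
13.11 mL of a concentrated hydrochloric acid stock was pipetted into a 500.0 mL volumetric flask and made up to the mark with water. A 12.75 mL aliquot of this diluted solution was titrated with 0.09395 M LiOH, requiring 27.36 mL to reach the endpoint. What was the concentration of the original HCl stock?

n(LiOH) = 0.09395 x 0.02736 = 0.002570 mol.
n(HCl) in the aliquot = 0.002570 mol.
[diluted HCl] = 0.002570 / 0.01275 = 0.2016 M.
Dilution factor = 500.0/13.11 = 38.14, so [stock] = 0.2016 x 38.14 = 7.69 M.

7.69 M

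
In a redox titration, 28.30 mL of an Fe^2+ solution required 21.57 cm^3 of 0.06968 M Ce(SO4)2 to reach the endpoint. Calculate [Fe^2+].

0.0531 M

n(Ce(SO4)2) = 0.06968 x 0.02157 = 0.001503 mol.
From the balanced equation, 1 mol Ce(SO4)2 reacts with 1 mol Fe^2+, so n(Fe^2+) = 0.001503 x 1/1 = 0.001503 mol.
[Fe^2+] = 0.001503 / 0.02830 L = 0.0531 M.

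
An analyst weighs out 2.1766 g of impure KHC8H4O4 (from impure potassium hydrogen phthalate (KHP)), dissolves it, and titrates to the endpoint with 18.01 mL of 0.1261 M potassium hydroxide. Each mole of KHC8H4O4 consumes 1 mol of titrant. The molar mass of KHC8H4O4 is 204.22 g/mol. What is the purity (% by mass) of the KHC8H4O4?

21.3%

n(KOH) = 0.1261 x 0.01801 = 0.002271 mol.
n(KHC8H4O4) = 0.002271 / 1 = 0.002271 mol.
mass of KHC8H4O4 = 0.002271 x 204.22 = 0.4638 g.
% purity = 0.4638 / 2.1766 x 100 = 21.3%.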